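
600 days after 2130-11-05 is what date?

June 27, 2132

Adding 600 days from November 5, 2130.
November has 30 days, so 30 − 5 = 25 days remain after November 5, 2130; 600 − 25 = 575 left.
December 2130 has 31 days: 575 − 31 = 544 left.
January 2131 has 31 days: 544 − 31 = 513 left.
February 2131 has 28 days (2131 is not a leap year): 513 − 28 = 485 left.
March 2131 has 31 days: 485 − 31 = 454 left.
April 2131 has 30 days: 454 − 30 = 424 left.
May 2131 has 31 days: 424 − 31 = 393 left.
June 2131 has 30 days: 393 − 30 = 363 left.
July 2131 has 31 days: 363 − 31 = 332 left.
August 2131 has 31 days: 332 − 31 = 301 left.
September 2131 has 30 days: 301 − 30 = 271 left.
October 2131 has 31 days: 271 − 31 = 240 left.
November 2131 has 30 days: 240 − 30 = 210 left.
December 2131 has 31 days: 210 − 31 = 179 left.
January 2132 has 31 days: 179 − 31 = 148 left.
February 2132 has 29 days (2132 is a leap year): 148 − 29 = 119 left.
March 2132 has 31 days: 119 − 31 = 88 left.
April 2132 has 30 days: 88 − 30 = 58 left.
May 2132 has 31 days: 58 − 31 = 27 left.
27 days into June 2132 → June 27, 2132.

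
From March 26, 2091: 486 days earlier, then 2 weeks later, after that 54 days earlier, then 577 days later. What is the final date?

May 16, 2091

Going back 486 days from March 26, 2091:
Going back 26 days from March 26, 2091 reaches the end of the previous month; 486 − 26 = 460 left.
February 2091 has 28 days (2091 is not a leap year): 460 − 28 = 432 left.
January 2091 has 31 days: 432 − 31 = 401 left.
December 2090 has 31 days: 401 − 31 = 370 left.
November 2090 has 30 days: 370 − 30 = 340 left.
October 2090 has 31 days: 340 − 31 = 309 left.
September 2090 has 30 days: 309 − 30 = 279 left.
August 2090 has 31 days: 279 − 31 = 248 left.
July 2090 has 31 days: 248 − 31 = 217 left.
June 2090 has 30 days: 217 − 30 = 187 left.
May 2090 has 31 days: 187 − 31 = 156 left.
April 2090 has 30 days: 156 − 30 = 126 left.
March 2090 has 31 days: 126 − 31 = 95 left.
February 2090 has 28 days (2090 is not a leap year): 95 − 28 = 67 left.
January 2090 has 31 days: 67 − 31 = 36 left.
December 2089 has 31 days: 36 − 31 = 5 left.
November 2089 has 30 days; 30 − 5 = 25 → November 25, 2089.
Advancing 2 weeks (= 14 days) from November 25, 2089:
November has 30 days, so 30 − 25 = 5 days remain after November 25, 2089; 14 − 5 = 9 left.
9 days into December 2089 → December 9, 2089.
Counting back 54 days from December 9, 2089:
Going back 9 days from December 9, 2089 reaches the end of the previous month; 54 − 9 = 45 left.
November 2089 has 30 days: 45 − 30 = 15 left.
October 2089 has 31 days; 31 − 15 = 16 → October 16, 2089.
Advancing 577 days from October 16, 2089:
October has 31 days, so 31 − 16 = 15 days remain after October 16, 2089; 577 − 15 = 562 left.
November 2089 has 30 days: 562 − 30 = 532 left.
December 2089 has 31 days: 532 − 31 = 501 left.
January 2090 has 31 days: 501 − 31 = 470 left.
February 2090 has 28 days (2090 is not a leap year): 470 − 28 = 442 left.
March 2090 has 31 days: 442 − 31 = 411 left.
April 2090 has 30 days: 411 − 30 = 381 left.
May 2090 has 31 days: 381 − 31 = 350 left.
June 2090 has 30 days: 350 − 30 = 320 left.
July 2090 has 31 days: 320 − 31 = 289 left.
August 2090 has 31 days: 289 − 31 = 258 left.
September 2090 has 30 days: 258 − 30 = 228 left.
October 2090 has 31 days: 228 − 31 = 197 left.
November 2090 has 30 days: 197 − 30 = 167 left.
December 2090 has 31 days: 167 − 31 = 136 left.
January 2091 has 31 days: 136 − 31 = 105 left.
February 2091 has 28 days (2091 is not a leap year): 105 − 28 = 77 left.
March 2091 has 31 days: 77 − 31 = 46 left.
April 2091 has 30 days: 46 − 30 = 16 left.
16 days into May 2091 → May 16, 2091.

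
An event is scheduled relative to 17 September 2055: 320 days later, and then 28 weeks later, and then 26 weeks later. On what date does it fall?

August 15, 2057

Adding 320 days from September 17, 2055:
September has 30 days, so 30 − 17 = 13 days remain after September 17, 2055; 320 − 13 = 307 left.
October 2055 has 31 days: 307 − 31 = 276 left.
November 2055 has 30 days: 276 − 30 = 246 left.
December 2055 has 31 days: 246 − 31 = 215 left.
January 2056 has 31 days: 215 − 31 = 184 left.
February 2056 has 29 days (2056 is a leap year): 184 − 29 = 155 left.
March 2056 has 31 days: 155 − 31 = 124 left.
April 2056 has 30 days: 124 − 30 = 94 left.
May 2056 has 31 days: 94 − 31 = 63 left.
June 2056 has 30 days: 63 − 30 = 33 left.
July 2056 has 31 days: 33 − 31 = 2 left.
2 days into August 2056 → August 2, 2056.
Adding 28 weeks (= 196 days) from August 2, 2056:
August has 31 days, so 31 − 2 = 29 days remain after August 2, 2056; 196 − 29 = 167 left.
September 2056 has 30 days: 167 − 30 = 137 left.
October 2056 has 31 days: 137 − 31 = 106 left.
November 2056 has 30 days: 106 − 30 = 76 left.
December 2056 has 31 days: 76 − 31 = 45 left.
January 2057 has 31 days: 45 − 31 = 14 left.
14 days into February 2057 → February 14, 2057.
Adding 26 weeks (= 182 days) from February 14, 2057:
February has 28 days, so 28 − 14 = 14 days remain after February 14, 2057; 182 − 14 = 168 left.
March 2057 has 31 days: 168 − 31 = 137 left.
April 2057 has 30 days: 137 − 30 = 107 left.
May 2057 has 31 days: 107 − 31 = 76 left.
June 2057 has 30 days: 76 − 30 = 46 left.
July 2057 has 31 days: 46 − 31 = 15 left.
15 days into August 2057 → August 15, 2057.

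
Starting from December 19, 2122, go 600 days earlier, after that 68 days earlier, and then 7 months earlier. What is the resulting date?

Going back 600 days from December 19, 2122:
Going back 19 days from December 19, 2122 reaches the end of the previous month; 600 − 19 = 581 left.
November 2122 has 30 days: 581 − 30 = 551 left.
October 2122 has 31 days: 551 − 31 = 520 left.
September 2122 has 30 days: 520 − 30 = 490 left.
August 2122 has 31 days: 490 − 31 = 459 left.
July 2122 has 31 days: 459 − 31 = 428 left.
June 2122 has 30 days: 428 − 30 = 398 left.
May 2122 has 31 days: 398 − 31 = 367 left.
April 2122 has 30 days: 367 − 30 = 337 left.
March 2122 has 31 days: 337 − 31 = 306 left.
February 2122 has 28 days (2122 is not a leap year): 306 − 28 = 278 left.
January 2122 has 31 days: 278 − 31 = 247 left.
December 2121 has 31 days: 247 − 31 = 216 left.
November 2121 has 30 days: 216 − 30 = 186 left.
October 2121 has 31 days: 186 − 31 = 155 left.
September 2121 has 30 days: 155 − 30 = 125 left.
August 2121 has 31 days: 125 − 31 = 94 left.
July 2121 has 31 days: 94 − 31 = 63 left.
June 2121 has 30 days: 63 − 30 = 33 left.
May 2121 has 31 days: 33 − 31 = 2 left.
April 2121 has 30 days; 30 − 2 = 28 → April 28, 2121.
Going back 68 days from April 28, 2121:
Going back 28 days from April 28, 2121 reaches the end of the previous month; 68 − 28 = 40 left.
March 2121 has 31 days: 40 − 31 = 9 left.
February 2121 has 28 days; 28 − 9 = 19 → February 19, 2121.
Counting back 7 months from February 19, 2121:
month 2 − 7 = -5, which is month 7 of year 2120 → July 2120.
Day 19 is valid in July, giving July 19, 2120.

July 19, 2120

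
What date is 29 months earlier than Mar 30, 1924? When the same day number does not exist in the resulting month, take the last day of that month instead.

Going back 29 months from March 30, 1924.
month 3 − 29 = -26, which is month 10 of year 1921 → October 1921.
Day 30 is valid in October, giving October 30, 1921.

October 30, 1921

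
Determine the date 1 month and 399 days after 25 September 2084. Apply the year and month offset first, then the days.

November 28, 2085

Advancing 1 month and 399 days from September 25, 2084: first the month/year part, then the days.
month 9 + 1 = 10 → October 2084.
Day 25 is valid in October, giving October 25, 2084.
Now add 399 days from October 25, 2084.
October has 31 days, so 31 − 25 = 6 days remain after October 25, 2084; 399 − 6 = 393 left.
November 2084 has 30 days: 393 − 30 = 363 left.
December 2084 has 31 days: 363 − 31 = 332 left.
January 2085 has 31 days: 332 − 31 = 301 left.
February 2085 has 28 days (2085 is not a leap year): 301 − 28 = 273 left.
March 2085 has 31 days: 273 − 31 = 242 left.
April 2085 has 30 days: 242 − 30 = 212 left.
May 2085 has 31 days: 212 − 31 = 181 left.
June 2085 has 30 days: 181 − 30 = 151 left.
July 2085 has 31 days: 151 − 31 = 120 left.
August 2085 has 31 days: 120 − 31 = 89 left.
September 2085 has 30 days: 89 − 30 = 59 left.
October 2085 has 31 days: 59 − 31 = 28 left.
28 days into November 2085 → November 28, 2085.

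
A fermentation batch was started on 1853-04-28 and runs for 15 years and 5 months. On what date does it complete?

Counting forward 15 years and 5 months from April 28, 1853.
+15 years → 1868; month 4 + 5 = 9 → September 1868.
Day 28 is valid in September, giving September 28, 1868.

September 28, 1868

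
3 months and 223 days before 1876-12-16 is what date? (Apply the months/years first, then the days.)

February 6, 1876

Counting back 3 months and 223 days from December 16, 1876: first the month/year part, then the days.
month 12 − 3 = 9 → September 1876.
Day 16 is valid in September, giving September 16, 1876.
Now subtract 223 days from September 16, 1876.
Going back 16 days from September 16, 1876 reaches the end of the previous month; 223 − 16 = 207 left.
August 1876 has 31 days: 207 − 31 = 176 left.
July 1876 has 31 days: 176 − 31 = 145 left.
June 1876 has 30 days: 145 − 30 = 115 left.
May 1876 has 31 days: 115 − 31 = 84 left.
April 1876 has 30 days: 84 − 30 = 54 left.
March 1876 has 31 days: 54 − 31 = 23 left.
February 1876 has 29 days; 29 − 23 = 6 → February 6, 1876.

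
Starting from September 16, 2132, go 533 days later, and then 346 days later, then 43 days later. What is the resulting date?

Advancing 533 days from September 16, 2132:
September has 30 days, so 30 − 16 = 14 days remain after September 16, 2132; 533 − 14 = 519 left.
October 2132 has 31 days: 519 − 31 = 488 left.
November 2132 has 30 days: 488 − 30 = 458 left.
December 2132 has 31 days: 458 − 31 = 427 left.
January 2133 has 31 days: 427 − 31 = 396 left.
February 2133 has 28 days (2133 is not a leap year): 396 − 28 = 368 left.
March 2133 has 31 days: 368 − 31 = 337 left.
April 2133 has 30 days: 337 − 30 = 307 left.
May 2133 has 31 days: 307 − 31 = 276 left.
June 2133 has 30 days: 276 − 30 = 246 left.
July 2133 has 31 days: 246 − 31 = 215 left.
August 2133 has 31 days: 215 − 31 = 184 left.
September 2133 has 30 days: 184 − 30 = 154 left.
October 2133 has 31 days: 154 − 31 = 123 left.
November 2133 has 30 days: 123 − 30 = 93 left.
December 2133 has 31 days: 93 − 31 = 62 left.
January 2134 has 31 days: 62 − 31 = 31 left.
February 2134 has 28 days (2134 is not a leap year): 31 − 28 = 3 left.
3 days into March 2134 → March 3, 2134.
Counting forward 346 days from March 3, 2134:
March has 31 days, so 31 − 3 = 28 days remain after March 3, 2134; 346 − 28 = 318 left.
April 2134 has 30 days: 318 − 30 = 288 left.
May 2134 has 31 days: 288 − 31 = 257 left.
June 2134 has 30 days: 257 − 30 = 227 left.
July 2134 has 31 days: 227 − 31 = 196 left.
August 2134 has 31 days: 196 − 31 = 165 left.
September 2134 has 30 days: 165 − 30 = 135 left.
October 2134 has 31 days: 135 − 31 = 104 left.
November 2134 has 30 days: 104 − 30 = 74 left.
December 2134 has 31 days: 74 − 31 = 43 left.
January 2135 has 31 days: 43 − 31 = 12 left.
12 days into February 2135 → February 12, 2135.
Counting forward 43 days from February 12, 2135:
February has 28 days, so 28 − 12 = 16 days remain after February 12, 2135; 43 − 16 = 27 left.
27 days into March 2135 → March 27, 2135.

March 27, 2135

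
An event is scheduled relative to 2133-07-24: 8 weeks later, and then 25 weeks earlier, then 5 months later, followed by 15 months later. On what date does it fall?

November 27, 2134

Counting forward 8 weeks (= 56 days) from July 24, 2133:
July has 31 days, so 31 − 24 = 7 days remain after July 24, 2133; 56 − 7 = 49 left.
August 2133 has 31 days: 49 − 31 = 18 left.
18 days into September 2133 → September 18, 2133.
Going back 25 weeks (= 175 days) from September 18, 2133:
Going back 18 days from September 18, 2133 reaches the end of the previous month; 175 − 18 = 157 left.
August 2133 has 31 days: 157 − 31 = 126 left.
July 2133 has 31 days: 126 − 31 = 95 left.
June 2133 has 30 days: 95 − 30 = 65 left.
May 2133 has 31 days: 65 − 31 = 34 left.
April 2133 has 30 days: 34 − 30 = 4 left.
March 2133 has 31 days; 31 − 4 = 27 → March 27, 2133.
Adding 5 months from March 27, 2133:
month 3 + 5 = 8 → August 2133.
Day 27 is valid in August, giving August 27, 2133.
Adding 15 months from August 27, 2133:
month 8 + 15 = 23, which is month 11 of year 2134 → November 2134.
Day 27 is valid in November, giving November 27, 2134.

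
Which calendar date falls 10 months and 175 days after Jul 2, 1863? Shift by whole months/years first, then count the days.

Adding 10 months and 175 days from July 2, 1863: first the month/year part, then the days.
month 7 + 10 = 17, which is month 5 of year 1864 → May 1864.
Day 2 is valid in May, giving May 2, 1864.
Now add 175 days from May 2, 1864.
May has 31 days, so 31 − 2 = 29 days remain after May 2, 1864; 175 − 29 = 146 left.
June 1864 has 30 days: 146 − 30 = 116 left.
July 1864 has 31 days: 116 − 31 = 85 left.
August 1864 has 31 days: 85 − 31 = 54 left.
September 1864 has 30 days: 54 − 30 = 24 left.
24 days into October 1864 → October 24, 1864.

October 24, 1864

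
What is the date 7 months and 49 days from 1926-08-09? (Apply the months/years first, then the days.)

Counting forward 7 months and 49 days from August 9, 1926: first the month/year part, then the days.
month 8 + 7 = 15, which is month 3 of year 1927 → March 1927.
Day 9 is valid in March, giving March 9, 1927.
Now add 49 days from March 9, 1927.
March has 31 days, so 31 − 9 = 22 days remain after March 9, 1927; 49 − 22 = 27 left.
27 days into April 1927 → April 27, 1927.

April 27, 1927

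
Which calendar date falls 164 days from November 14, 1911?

Counting forward 164 days from November 14, 1911.
November has 30 days, so 30 − 14 = 16 days remain after November 14, 1911; 164 − 16 = 148 left.
December 1911 has 31 days: 148 − 31 = 117 left.
January 1912 has 31 days: 117 − 31 = 86 left.
February 1912 has 29 days (1912 is a leap year): 86 − 29 = 57 left.
March 1912 has 31 days: 57 − 31 = 26 left.
26 days into April 1912 → April 26, 1912.

April 26, 1912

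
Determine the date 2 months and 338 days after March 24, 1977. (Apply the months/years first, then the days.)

April 27, 1978

Adding 2 months and 338 days from March 24, 1977: first the month/year part, then the days.
month 3 + 2 = 5 → May 1977.
Day 24 is valid in May, giving May 24, 1977.
Now add 338 days from May 24, 1977.
May has 31 days, so 31 − 24 = 7 days remain after May 24, 1977; 338 − 7 = 331 left.
June 1977 has 30 days: 331 − 30 = 301 left.
July 1977 has 31 days: 301 − 31 = 270 left.
August 1977 has 31 days: 270 − 31 = 239 left.
September 1977 has 30 days: 239 − 30 = 209 left.
October 1977 has 31 days: 209 − 31 = 178 left.
November 1977 has 30 days: 178 − 30 = 148 left.
December 1977 has 31 days: 148 − 31 = 117 left.
January 1978 has 31 days: 117 − 31 = 86 left.
February 1978 has 28 days (1978 is not a leap year): 86 − 28 = 58 left.
March 1978 has 31 days: 58 − 31 = 27 left.
27 days into April 1978 → April 27, 1978.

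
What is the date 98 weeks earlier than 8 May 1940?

Going back 98 weeks = 686 days from May 8, 1940.
Going back 8 days from May 8, 1940 reaches the end of the previous month; 686 − 8 = 678 left.
April 1940 has 30 days: 678 − 30 = 648 left.
March 1940 has 31 days: 648 − 31 = 617 left.
February 1940 has 29 days (1940 is a leap year): 617 − 29 = 588 left.
January 1940 has 31 days: 588 − 31 = 557 left.
December 1939 has 31 days: 557 − 31 = 526 left.
November 1939 has 30 days: 526 − 30 = 496 left.
October 1939 has 31 days: 496 − 31 = 465 left.
September 1939 has 30 days: 465 − 30 = 435 left.
August 1939 has 31 days: 435 − 31 = 404 left.
July 1939 has 31 days: 404 − 31 = 373 left.
June 1939 has 30 days: 373 − 30 = 343 left.
May 1939 has 31 days: 343 − 31 = 312 left.
April 1939 has 30 days: 312 − 30 = 282 left.
March 1939 has 31 days: 282 − 31 = 251 left.
February 1939 has 28 days (1939 is not a leap year): 251 − 28 = 223 left.
January 1939 has 31 days: 223 − 31 = 192 left.
December 1938 has 31 days: 192 − 31 = 161 left.
November 1938 has 30 days: 161 − 30 = 131 left.
October 1938 has 31 days: 131 − 31 = 100 left.
September 1938 has 30 days: 100 − 30 = 70 left.
August 1938 has 31 days: 70 − 31 = 39 left.
July 1938 has 31 days: 39 − 31 = 8 left.
June 1938 has 30 days; 30 − 8 = 22 → June 22, 1938.

June 22, 1938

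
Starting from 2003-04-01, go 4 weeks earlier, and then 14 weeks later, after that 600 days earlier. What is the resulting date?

October 18, 2001

Going back 4 weeks (= 28 days) from April 1, 2003:
Going back 1 day from April 1, 2003 reaches the end of the previous month; 28 − 1 = 27 left.
March 2003 has 31 days; 31 − 27 = 4 → March 4, 2003.
Counting forward 14 weeks (= 98 days) from March 4, 2003:
March has 31 days, so 31 − 4 = 27 days remain after March 4, 2003; 98 − 27 = 71 left.
April 2003 has 30 days: 71 − 30 = 41 left.
May 2003 has 31 days: 41 − 31 = 10 left.
10 days into June 2003 → June 10, 2003.
Subtracting 600 days from June 10, 2003:
Going back 10 days from June 10, 2003 reaches the end of the previous month; 600 − 10 = 590 left.
May 2003 has 31 days: 590 − 31 = 559 left.
April 2003 has 30 days: 559 − 30 = 529 left.
March 2003 has 31 days: 529 − 31 = 498 left.
February 2003 has 28 days (2003 is not a leap year): 498 − 28 = 470 left.
January 2003 has 31 days: 470 − 31 = 439 left.
December 2002 has 31 days: 439 − 31 = 408 left.
November 2002 has 30 days: 408 − 30 = 378 left.
October 2002 has 31 days: 378 − 31 = 347 left.
September 2002 has 30 days: 347 − 30 = 317 left.
August 2002 has 31 days: 317 − 31 = 286 left.
July 2002 has 31 days: 286 − 31 = 255 left.
June 2002 has 30 days: 255 − 30 = 225 left.
May 2002 has 31 days: 225 − 31 = 194 left.
April 2002 has 30 days: 194 − 30 = 164 left.
March 2002 has 31 days: 164 − 31 = 133 left.
February 2002 has 28 days (2002 is not a leap year): 133 − 28 = 105 left.
January 2002 has 31 days: 105 − 31 = 74 left.
December 2001 has 31 days: 74 − 31 = 43 left.
November 2001 has 30 days: 43 − 30 = 13 left.
October 2001 has 31 days; 31 − 13 = 18 → October 18, 2001.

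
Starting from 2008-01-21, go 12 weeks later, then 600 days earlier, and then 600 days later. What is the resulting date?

Counting forward 12 weeks (= 84 days) from January 21, 2008:
January has 31 days, so 31 − 21 = 10 days remain after January 21, 2008; 84 − 10 = 74 left.
February 2008 has 29 days (2008 is a leap year): 74 − 29 = 45 left.
March 2008 has 31 days: 45 − 31 = 14 left.
14 days into April 2008 → April 14, 2008.
Counting back 600 days from April 14, 2008:
Going back 14 days from April 14, 2008 reaches the end of the previous month; 600 − 14 = 586 left.
March 2008 has 31 days: 586 − 31 = 555 left.
February 2008 has 29 days (2008 is a leap year): 555 − 29 = 526 left.
January 2008 has 31 days: 526 − 31 = 495 left.
December 2007 has 31 days: 495 − 31 = 464 left.
November 2007 has 30 days: 464 − 30 = 434 left.
October 2007 has 31 days: 434 − 31 = 403 left.
September 2007 has 30 days: 403 − 30 = 373 left.
August 2007 has 31 days: 373 − 31 = 342 left.
July 2007 has 31 days: 342 − 31 = 311 left.
June 2007 has 30 days: 311 − 30 = 281 left.
May 2007 has 31 days: 281 − 31 = 250 left.
April 2007 has 30 days: 250 − 30 = 220 left.
March 2007 has 31 days: 220 − 31 = 189 left.
February 2007 has 28 days (2007 is not a leap year): 189 − 28 = 161 left.
January 2007 has 31 days: 161 − 31 = 130 left.
December 2006 has 31 days: 130 − 31 = 99 left.
November 2006 has 30 days: 99 − 30 = 69 left.
October 2006 has 31 days: 69 − 31 = 38 left.
September 2006 has 30 days: 38 − 30 = 8 left.
August 2006 has 31 days; 31 − 8 = 23 → August 23, 2006.
Adding 600 days from August 23, 2006:
August has 31 days, so 31 − 23 = 8 days remain after August 23, 2006; 600 − 8 = 592 left.
September 2006 has 30 days: 592 − 30 = 562 left.
October 2006 has 31 days: 562 − 31 = 531 left.
November 2006 has 30 days: 531 − 30 = 501 left.
December 2006 has 31 days: 501 − 31 = 470 left.
January 2007 has 31 days: 470 − 31 = 439 left.
February 2007 has 28 days (2007 is not a leap year): 439 − 28 = 411 left.
March 2007 has 31 days: 411 − 31 = 380 left.
April 2007 has 30 days: 380 − 30 = 350 left.
May 2007 has 31 days: 350 − 31 = 319 left.
June 2007 has 30 days: 319 − 30 = 289 left.
July 2007 has 31 days: 289 − 31 = 258 left.
August 2007 has 31 days: 258 − 31 = 227 left.
September 2007 has 30 days: 227 − 30 = 197 left.
October 2007 has 31 days: 197 − 31 = 166 left.
November 2007 has 30 days: 166 − 30 = 136 left.
December 2007 has 31 days: 136 − 31 = 105 left.
January 2008 has 31 days: 105 − 31 = 74 left.
February 2008 has 29 days (2008 is a leap year): 74 − 29 = 45 left.
March 2008 has 31 days: 45 − 31 = 14 left.
14 days into April 2008 → April 14, 2008.

April 14, 2008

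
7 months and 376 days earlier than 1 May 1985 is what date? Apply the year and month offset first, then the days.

September 21, 1983

Going back 7 months and 376 days from May 1, 1985: first the month/year part, then the days.
month 5 − 7 = -2, which is month 10 of year 1984 → October 1984.
Day 1 is valid in October, giving October 1, 1984.
Now subtract 376 days from October 1, 1984.
Going back 1 day from October 1, 1984 reaches the end of the previous month; 376 − 1 = 375 left.
September 1984 has 30 days: 375 − 30 = 345 left.
August 1984 has 31 days: 345 − 31 = 314 left.
July 1984 has 31 days: 314 − 31 = 283 left.
June 1984 has 30 days: 283 − 30 = 253 left.
May 1984 has 31 days: 253 − 31 = 222 left.
April 1984 has 30 days: 222 − 30 = 192 left.
March 1984 has 31 days: 192 − 31 = 161 left.
February 1984 has 29 days (1984 is a leap year): 161 − 29 = 132 left.
January 1984 has 31 days: 132 − 31 = 101 left.
December 1983 has 31 days: 101 − 31 = 70 left.
November 1983 has 30 days: 70 − 30 = 40 left.
October 1983 has 31 days: 40 − 31 = 9 left.
September 1983 has 30 days; 30 − 9 = 21 → September 21, 1983.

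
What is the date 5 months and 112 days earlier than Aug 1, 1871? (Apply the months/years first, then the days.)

Going back 5 months and 112 days from August 1, 1871: first the month/year part, then the days.
month 8 − 5 = 3 → March 1871.
Day 1 is valid in March, giving March 1, 1871.
Now subtract 112 days from March 1, 1871.
Going back 1 day from March 1, 1871 reaches the end of the previous month; 112 − 1 = 111 left.
February 1871 has 28 days (1871 is not a leap year): 111 − 28 = 83 left.
January 1871 has 31 days: 83 − 31 = 52 left.
December 1870 has 31 days: 52 − 31 = 21 left.
November 1870 has 30 days; 30 − 21 = 9 → November 9, 1870.

November 9, 1870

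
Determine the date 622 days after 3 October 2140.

June 17, 2142

Adding 622 days from October 3, 2140.
October has 31 days, so 31 − 3 = 28 days remain after October 3, 2140; 622 − 28 = 594 left.
November 2140 has 30 days: 594 − 30 = 564 left.
December 2140 has 31 days: 564 − 31 = 533 left.
January 2141 has 31 days: 533 − 31 = 502 left.
February 2141 has 28 days (2141 is not a leap year): 502 − 28 = 474 left.
March 2141 has 31 days: 474 − 31 = 443 left.
April 2141 has 30 days: 443 − 30 = 413 left.
May 2141 has 31 days: 413 − 31 = 382 left.
June 2141 has 30 days: 382 − 30 = 352 left.
July 2141 has 31 days: 352 − 31 = 321 left.
August 2141 has 31 days: 321 − 31 = 290 left.
September 2141 has 30 days: 290 − 30 = 260 left.
October 2141 has 31 days: 260 − 31 = 229 left.
November 2141 has 30 days: 229 − 30 = 199 left.
December 2141 has 31 days: 199 − 31 = 168 left.
January 2142 has 31 days: 168 − 31 = 137 left.
February 2142 has 28 days (2142 is not a leap year): 137 − 28 = 109 left.
March 2142 has 31 days: 109 − 31 = 78 left.
April 2142 has 30 days: 78 − 30 = 48 left.
May 2142 has 31 days: 48 − 31 = 17 left.
17 days into June 2142 → June 17, 2142.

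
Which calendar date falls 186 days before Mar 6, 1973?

September 1, 1972

Subtracting 186 days from March 6, 1973.
Going back 6 days from March 6, 1973 reaches the end of the previous month; 186 − 6 = 180 left.
February 1973 has 28 days (1973 is not a leap year): 180 − 28 = 152 left.
January 1973 has 31 days: 152 − 31 = 121 left.
December 1972 has 31 days: 121 − 31 = 90 left.
November 1972 has 30 days: 90 − 30 = 60 left.
October 1972 has 31 days: 60 − 31 = 29 left.
September 1972 has 30 days; 30 − 29 = 1 → September 1, 1972.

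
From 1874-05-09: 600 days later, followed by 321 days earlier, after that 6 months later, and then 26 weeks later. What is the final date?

Advancing 600 days from May 9, 1874:
May has 31 days, so 31 − 9 = 22 days remain after May 9, 1874; 600 − 22 = 578 left.
June 1874 has 30 days: 578 − 30 = 548 left.
July 1874 has 31 days: 548 − 31 = 517 left.
August 1874 has 31 days: 517 − 31 = 486 left.
September 1874 has 30 days: 486 − 30 = 456 left.
October 1874 has 31 days: 456 − 31 = 425 left.
November 1874 has 30 days: 425 − 30 = 395 left.
December 1874 has 31 days: 395 − 31 = 364 left.
January 1875 has 31 days: 364 − 31 = 333 left.
February 1875 has 28 days (1875 is not a leap year): 333 − 28 = 305 left.
March 1875 has 31 days: 305 − 31 = 274 left.
April 1875 has 30 days: 274 − 30 = 244 left.
May 1875 has 31 days: 244 − 31 = 213 left.
June 1875 has 30 days: 213 − 30 = 183 left.
July 1875 has 31 days: 183 − 31 = 152 left.
August 1875 has 31 days: 152 − 31 = 121 left.
September 1875 has 30 days: 121 − 30 = 91 left.
October 1875 has 31 days: 91 − 31 = 60 left.
November 1875 has 30 days: 60 − 30 = 30 left.
30 days into December 1875 → December 30, 1875.
Subtracting 321 days from December 30, 1875:
Going back 30 days from December 30, 1875 reaches the end of the previous month; 321 − 30 = 291 left.
November 1875 has 30 days: 291 − 30 = 261 left.
October 1875 has 31 days: 261 − 31 = 230 left.
September 1875 has 30 days: 230 − 30 = 200 left.
August 1875 has 31 days: 200 − 31 = 169 left.
July 1875 has 31 days: 169 − 31 = 138 left.
June 1875 has 30 days: 138 − 30 = 108 left.
May 1875 has 31 days: 108 − 31 = 77 left.
April 1875 has 30 days: 77 − 30 = 47 left.
March 1875 has 31 days: 47 − 31 = 16 left.
February 1875 has 28 days; 28 − 16 = 12 → February 12, 1875.
Advancing 6 months from February 12, 1875:
month 2 + 6 = 8 → August 1875.
Day 12 is valid in August, giving August 12, 1875.
Advancing 26 weeks (= 182 days) from August 12, 1875:
August has 31 days, so 31 − 12 = 19 days remain after August 12, 1875; 182 − 19 = 163 left.
September 1875 has 30 days: 163 − 30 = 133 left.
October 1875 has 31 days: 133 − 31 = 102 left.
November 1875 has 30 days: 102 − 30 = 72 left.
December 1875 has 31 days: 72 − 31 = 41 left.
January 1876 has 31 days: 41 − 31 = 10 left.
10 days into February 1876 → February 10, 1876.

February 10, 1876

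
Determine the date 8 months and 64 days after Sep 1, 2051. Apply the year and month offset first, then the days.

Adding 8 months and 64 days from September 1, 2051: first the month/year part, then the days.
month 9 + 8 = 17, which is month 5 of year 2052 → May 2052.
Day 1 is valid in May, giving May 1, 2052.
Now add 64 days from May 1, 2052.
May has 31 days, so 31 − 1 = 30 days remain after May 1, 2052; 64 − 30 = 34 left.
June 2052 has 30 days: 34 − 30 = 4 left.
4 days into July 2052 → July 4, 2052.

July 4, 2052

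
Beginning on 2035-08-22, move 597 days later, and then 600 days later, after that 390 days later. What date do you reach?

Advancing 597 days from August 22, 2035:
August has 31 days, so 31 − 22 = 9 days remain after August 22, 2035; 597 − 9 = 588 left.
September 2035 has 30 days: 588 − 30 = 558 left.
October 2035 has 31 days: 558 − 31 = 527 left.
November 2035 has 30 days: 527 − 30 = 497 left.
December 2035 has 31 days: 497 − 31 = 466 left.
January 2036 has 31 days: 466 − 31 = 435 left.
February 2036 has 29 days (2036 is a leap year): 435 − 29 = 406 left.
March 2036 has 31 days: 406 − 31 = 375 left.
April 2036 has 30 days: 375 − 30 = 345 left.
May 2036 has 31 days: 345 − 31 = 314 left.
June 2036 has 30 days: 314 − 30 = 284 left.
July 2036 has 31 days: 284 − 31 = 253 left.
August 2036 has 31 days: 253 − 31 = 222 left.
September 2036 has 30 days: 222 − 30 = 192 left.
October 2036 has 31 days: 192 − 31 = 161 left.
November 2036 has 30 days: 161 − 30 = 131 left.
December 2036 has 31 days: 131 − 31 = 100 left.
January 2037 has 31 days: 100 − 31 = 69 left.
February 2037 has 28 days (2037 is not a leap year): 69 − 28 = 41 left.
March 2037 has 31 days: 41 − 31 = 10 left.
10 days into April 2037 → April 10, 2037.
Counting forward 600 days from April 10, 2037:
April has 30 days, so 30 − 10 = 20 days remain after April 10, 2037; 600 − 20 = 580 left.
May 2037 has 31 days: 580 − 31 = 549 left.
June 2037 has 30 days: 549 − 30 = 519 left.
July 2037 has 31 days: 519 − 31 = 488 left.
August 2037 has 31 days: 488 − 31 = 457 left.
September 2037 has 30 days: 457 − 30 = 427 left.
October 2037 has 31 days: 427 − 31 = 396 left.
November 2037 has 30 days: 396 − 30 = 366 left.
December 2037 has 31 days: 366 − 31 = 335 left.
January 2038 has 31 days: 335 − 31 = 304 left.
February 2038 has 28 days (2038 is not a leap year): 304 − 28 = 276 left.
March 2038 has 31 days: 276 − 31 = 245 left.
April 2038 has 30 days: 245 − 30 = 215 left.
May 2038 has 31 days: 215 − 31 = 184 left.
June 2038 has 30 days: 184 − 30 = 154 left.
July 2038 has 31 days: 154 − 31 = 123 left.
August 2038 has 31 days: 123 − 31 = 92 left.
September 2038 has 30 days: 92 − 30 = 62 left.
October 2038 has 31 days: 62 − 31 = 31 left.
November 2038 has 30 days: 31 − 30 = 1 left.
1 day into December 2038 → December 1, 2038.
Advancing 390 days from December 1, 2038:
December has 31 days, so 31 − 1 = 30 days remain after December 1, 2038; 390 − 30 = 360 left.
January 2039 has 31 days: 360 − 31 = 329 left.
February 2039 has 28 days (2039 is not a leap year): 329 − 28 = 301 left.
March 2039 has 31 days: 301 − 31 = 270 left.
April 2039 has 30 days: 270 − 30 = 240 left.
May 2039 has 31 days: 240 − 31 = 209 left.
June 2039 has 30 days: 209 − 30 = 179 left.
July 2039 has 31 days: 179 − 31 = 148 left.
August 2039 has 31 days: 148 − 31 = 117 left.
September 2039 has 30 days: 117 − 30 = 87 left.
October 2039 has 31 days: 87 − 31 = 56 left.
November 2039 has 30 days: 56 − 30 = 26 left.
26 days into December 2039 → December 26, 2039.

December 26, 2039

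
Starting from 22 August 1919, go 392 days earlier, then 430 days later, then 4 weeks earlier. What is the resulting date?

Subtracting 392 days from August 22, 1919:
Going back 22 days from August 22, 1919 reaches the end of the previous month; 392 − 22 = 370 left.
July 1919 has 31 days: 370 − 31 = 339 left.
June 1919 has 30 days: 339 − 30 = 309 left.
May 1919 has 31 days: 309 − 31 = 278 left.
April 1919 has 30 days: 278 − 30 = 248 left.
March 1919 has 31 days: 248 − 31 = 217 left.
February 1919 has 28 days (1919 is not a leap year): 217 − 28 = 189 left.
January 1919 has 31 days: 189 − 31 = 158 left.
December 1918 has 31 days: 158 − 31 = 127 left.
November 1918 has 30 days: 127 − 30 = 97 left.
October 1918 has 31 days: 97 − 31 = 66 left.
September 1918 has 30 days: 66 − 30 = 36 left.
August 1918 has 31 days: 36 − 31 = 5 left.
July 1918 has 31 days; 31 − 5 = 26 → July 26, 1918.
Advancing 430 days from July 26, 1918:
July has 31 days, so 31 − 26 = 5 days remain after July 26, 1918; 430 − 5 = 425 left.
August 1918 has 31 days: 425 − 31 = 394 left.
September 1918 has 30 days: 394 − 30 = 364 left.
October 1918 has 31 days: 364 − 31 = 333 left.
November 1918 has 30 days: 333 − 30 = 303 left.
December 1918 has 31 days: 303 − 31 = 272 left.
January 1919 has 31 days: 272 − 31 = 241 left.
February 1919 has 28 days (1919 is not a leap year): 241 − 28 = 213 left.
March 1919 has 31 days: 213 − 31 = 182 left.
April 1919 has 30 days: 182 − 30 = 152 left.
May 1919 has 31 days: 152 − 31 = 121 left.
June 1919 has 30 days: 121 − 30 = 91 left.
July 1919 has 31 days: 91 − 31 = 60 left.
August 1919 has 31 days: 60 − 31 = 29 left.
29 days into September 1919 → September 29, 1919.
Going back 4 weeks (= 28 days) from September 29, 1919:
29 − 28 = 1, still in September 1919.

September 1, 1919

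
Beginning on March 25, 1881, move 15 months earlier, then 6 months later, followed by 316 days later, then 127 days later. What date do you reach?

Subtracting 15 months from March 25, 1881:
month 3 − 15 = -12, which is month 12 of year 1879 → December 1879.
Day 25 is valid in December, giving December 25, 1879.
Counting forward 6 months from December 25, 1879:
month 12 + 6 = 18, which is month 6 of year 1880 → June 1880.
Day 25 is valid in June, giving June 25, 1880.
Counting forward 316 days from June 25, 1880:
June has 30 days, so 30 − 25 = 5 days remain after June 25, 1880; 316 − 5 = 311 left.
July 1880 has 31 days: 311 − 31 = 280 left.
August 1880 has 31 days: 280 − 31 = 249 left.
September 1880 has 30 days: 249 − 30 = 219 left.
October 1880 has 31 days: 219 − 31 = 188 left.
November 1880 has 30 days: 188 − 30 = 158 left.
December 1880 has 31 days: 158 − 31 = 127 left.
January 1881 has 31 days: 127 − 31 = 96 left.
February 1881 has 28 days (1881 is not a leap year): 96 − 28 = 68 left.
March 1881 has 31 days: 68 − 31 = 37 left.
April 1881 has 30 days: 37 − 30 = 7 left.
7 days into May 1881 → May 7, 1881.
Advancing 127 days from May 7, 1881:
May has 31 days, so 31 − 7 = 24 days remain after May 7, 1881; 127 − 24 = 103 left.
June 1881 has 30 days: 103 − 30 = 73 left.
July 1881 has 31 days: 73 − 31 = 42 left.
August 1881 has 31 days: 42 − 31 = 11 left.
11 days into September 1881 → September 11, 1881.

September 11, 1881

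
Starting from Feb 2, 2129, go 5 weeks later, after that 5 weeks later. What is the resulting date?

Advancing 5 weeks (= 35 days) from February 2, 2129:
February has 28 days, so 28 − 2 = 26 days remain after February 2, 2129; 35 − 26 = 9 left.
9 days into March 2129 → March 9, 2129.
Advancing 5 weeks (= 35 days) from March 9, 2129:
March has 31 days, so 31 − 9 = 22 days remain after March 9, 2129; 35 − 22 = 13 left.
13 days into April 2129 → April 13, 2129.

April 13, 2129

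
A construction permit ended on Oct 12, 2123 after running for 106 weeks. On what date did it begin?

Subtracting 106 weeks = 742 days from October 12, 2123.
Going back 12 days from October 12, 2123 reaches the end of the previous month; 742 − 12 = 730 left.
September 2123 has 30 days: 730 − 30 = 700 left.
August 2123 has 31 days: 700 − 31 = 669 left.
July 2123 has 31 days: 669 − 31 = 638 left.
June 2123 has 30 days: 638 − 30 = 608 left.
May 2123 has 31 days: 608 − 31 = 577 left.
April 2123 has 30 days: 577 − 30 = 547 left.
March 2123 has 31 days: 547 − 31 = 516 left.
February 2123 has 28 days (2123 is not a leap year): 516 − 28 = 488 left.
January 2123 has 31 days: 488 − 31 = 457 left.
December 2122 has 31 days: 457 − 31 = 426 left.
November 2122 has 30 days: 426 − 30 = 396 left.
October 2122 has 31 days: 396 − 31 = 365 left.
September 2122 has 30 days: 365 − 30 = 335 left.
August 2122 has 31 days: 335 − 31 = 304 left.
July 2122 has 31 days: 304 − 31 = 273 left.
June 2122 has 30 days: 273 − 30 = 243 left.
May 2122 has 31 days: 243 − 31 = 212 left.
April 2122 has 30 days: 212 − 30 = 182 left.
March 2122 has 31 days: 182 − 31 = 151 left.
February 2122 has 28 days (2122 is not a leap year): 151 − 28 = 123 left.
January 2122 has 31 days: 123 − 31 = 92 left.
December 2121 has 31 days: 92 − 31 = 61 left.
November 2121 has 30 days: 61 − 30 = 31 left.
October 2121 has 31 days: 31 − 31 = 0 left.
September 2121 has 30 days; 30 − 0 = 30 → September 30, 2121.

September 30, 2121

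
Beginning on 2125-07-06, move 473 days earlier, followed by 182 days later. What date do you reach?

Counting back 473 days from July 6, 2125:
Going back 6 days from July 6, 2125 reaches the end of the previous month; 473 − 6 = 467 left.
June 2125 has 30 days: 467 − 30 = 437 left.
May 2125 has 31 days: 437 − 31 = 406 left.
April 2125 has 30 days: 406 − 30 = 376 left.
March 2125 has 31 days: 376 − 31 = 345 left.
February 2125 has 28 days (2125 is not a leap year): 345 − 28 = 317 left.
January 2125 has 31 days: 317 − 31 = 286 left.
December 2124 has 31 days: 286 − 31 = 255 left.
November 2124 has 30 days: 255 − 30 = 225 left.
October 2124 has 31 days: 225 − 31 = 194 left.
September 2124 has 30 days: 194 − 30 = 164 left.
August 2124 has 31 days: 164 − 31 = 133 left.
July 2124 has 31 days: 133 − 31 = 102 left.
June 2124 has 30 days: 102 − 30 = 72 left.
May 2124 has 31 days: 72 − 31 = 41 left.
April 2124 has 30 days: 41 − 30 = 11 left.
March 2124 has 31 days; 31 − 11 = 20 → March 20, 2124.
Adding 182 days from March 20, 2124:
March has 31 days, so 31 − 20 = 11 days remain after March 20, 2124; 182 − 11 = 171 left.
April 2124 has 30 days: 171 − 30 = 141 left.
May 2124 has 31 days: 141 − 31 = 110 left.
June 2124 has 30 days: 110 − 30 = 80 left.
July 2124 has 31 days: 80 − 31 = 49 left.
August 2124 has 31 days: 49 − 31 = 18 left.
18 days into September 2124 → September 18, 2124.

September 18, 2124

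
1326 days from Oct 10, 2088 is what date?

Counting forward 1326 days from October 10, 2088.
October has 31 days, so 31 − 10 = 21 days remain after October 10, 2088; 1326 − 21 = 1305 left.
November 2088 has 30 days: 1305 − 30 = 1275 left.
December 2088 has 31 days: 1275 − 31 = 1244 left.
January 2089 has 31 days: 1244 − 31 = 1213 left.
February 2089 has 28 days (2089 is not a leap year): 1213 − 28 = 1185 left.
March 2089 has 31 days: 1185 − 31 = 1154 left.
April 2089 has 30 days: 1154 − 30 = 1124 left.
May 2089 has 31 days: 1124 − 31 = 1093 left.
June 2089 has 30 days: 1093 − 30 = 1063 left.
July 2089 has 31 days: 1063 − 31 = 1032 left.
August 2089 has 31 days: 1032 − 31 = 1001 left.
September 2089 has 30 days: 1001 − 30 = 971 left.
October 2089 has 31 days: 971 − 31 = 940 left.
November 2089 has 30 days: 940 − 30 = 910 left.
December 2089 has 31 days: 910 − 31 = 879 left.
January 2090 has 31 days: 879 − 31 = 848 left.
February 2090 has 28 days (2090 is not a leap year): 848 − 28 = 820 left.
March 2090 has 31 days: 820 − 31 = 789 left.
April 2090 has 30 days: 789 − 30 = 759 left.
May 2090 has 31 days: 759 − 31 = 728 left.
June 2090 has 30 days: 728 − 30 = 698 left.
July 2090 has 31 days: 698 − 31 = 667 left.
August 2090 has 31 days: 667 − 31 = 636 left.
September 2090 has 30 days: 636 − 30 = 606 left.
October 2090 has 31 days: 606 − 31 = 575 left.
November 2090 has 30 days: 575 − 30 = 545 left.
December 2090 has 31 days: 545 − 31 = 514 left.
January 2091 has 31 days: 514 − 31 = 483 left.
February 2091 has 28 days (2091 is not a leap year): 483 − 28 = 455 left.
March 2091 has 31 days: 455 − 31 = 424 left.
April 2091 has 30 days: 424 − 30 = 394 left.
May 2091 has 31 days: 394 − 31 = 363 left.
June 2091 has 30 days: 363 − 30 = 333 left.
July 2091 has 31 days: 333 − 31 = 302 left.
August 2091 has 31 days: 302 − 31 = 271 left.
September 2091 has 30 days: 271 − 30 = 241 left.
October 2091 has 31 days: 241 − 31 = 210 left.
November 2091 has 30 days: 210 − 30 = 180 left.
December 2091 has 31 days: 180 − 31 = 149 left.
January 2092 has 31 days: 149 − 31 = 118 left.
February 2092 has 29 days (2092 is a leap year): 118 − 29 = 89 left.
March 2092 has 31 days: 89 − 31 = 58 left.
April 2092 has 30 days: 58 − 30 = 28 left.
28 days into May 2092 → May 28, 2092.

May 28, 2092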